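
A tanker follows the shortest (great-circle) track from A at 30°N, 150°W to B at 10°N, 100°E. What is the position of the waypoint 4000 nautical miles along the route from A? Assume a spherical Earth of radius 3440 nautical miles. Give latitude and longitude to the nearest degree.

Write both endpoints as unit vectors p₁, p₂ with components (cos φ cos λ, cos φ sin λ, sin φ).
The central angle between the endpoints is δ = arccos(p₁·p₂) ≈ 1.777 rad (101.8°). The total great-circle distance is δ·R ≈ 1.777 × 3440 ≈ 6113 nmi, so the target fraction is f = 4000/6113 ≈ 0.654.
Interpolate at f ≈ 0.654 with slerp weights a = sin((1−f)δ)/sin δ ≈ 0.589, b = sin(fδ)/sin δ ≈ 0.938.
p = a·p₁ + b·p₂ ≈ (-0.602, 0.655, 0.457); φ = arcsin(p_z) ≈ 27.21°, λ = atan2(p_y, p_x) ≈ 132.61°.

≈ 27°N, 133°E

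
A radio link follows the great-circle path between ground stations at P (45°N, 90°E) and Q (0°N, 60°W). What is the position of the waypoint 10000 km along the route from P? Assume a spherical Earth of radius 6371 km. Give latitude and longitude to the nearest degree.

≈ (33°N, 41°W)

From cos δ = sin φ₁ sin φ₂ + cos φ₁ cos φ₂ cos Δλ, the central angle is δ ≈ 2.230 rad (127.8°). The total great-circle distance is δ·R ≈ 2.230 × 6371 ≈ 14206 km, so the target fraction is f = 10000/14206 ≈ 0.704.
Interpolate at f ≈ 0.704 with slerp weights a = sin((1−f)δ)/sin δ ≈ 0.776, b = sin(fδ)/sin δ ≈ 1.265.
p = a·p₁ + b·p₂ ≈ (0.632, -0.547, 0.549); φ = arcsin(p_z) ≈ 33.27°, λ = atan2(p_y, p_x) ≈ -40.85°.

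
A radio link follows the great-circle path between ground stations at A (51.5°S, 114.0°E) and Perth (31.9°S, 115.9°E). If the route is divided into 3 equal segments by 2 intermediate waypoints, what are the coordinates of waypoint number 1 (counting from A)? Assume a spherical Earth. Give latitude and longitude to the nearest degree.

≈ (45°S, 115°E)

Convert each endpoint to a unit vector on the sphere (x = cos φ cos λ, y = cos φ sin λ, z = sin φ).
The central angle between the endpoints is δ = arccos(p₁·p₂) ≈ 0.343 rad (19.6°).
Interpolate at f = 1/3 with slerp weights a = sin((1−f)δ)/sin δ ≈ 0.674, b = sin(fδ)/sin δ ≈ 0.339.
p = a·p₁ + b·p₂ ≈ (-0.296, 0.642, -0.707); φ = arcsin(p_z) ≈ -44.97°, λ = atan2(p_y, p_x) ≈ 114.77°.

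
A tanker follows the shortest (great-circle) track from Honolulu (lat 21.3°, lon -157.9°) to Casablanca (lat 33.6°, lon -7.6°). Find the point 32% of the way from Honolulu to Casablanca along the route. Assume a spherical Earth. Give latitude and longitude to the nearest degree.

Write both endpoints as unit vectors p₁, p₂ with components (cos φ cos λ, cos φ sin λ, sin φ).
The central angle between the endpoints is δ = arccos(p₁·p₂) ≈ 2.064 rad (118.2°).
Interpolate at f = 0.32 with slerp weights a = sin((1−f)δ)/sin δ ≈ 1.119, b = sin(fδ)/sin δ ≈ 0.696.
p = a·p₁ + b·p₂ ≈ (-0.391, -0.469, 0.792); φ = arcsin(p_z) ≈ 52.35°, λ = atan2(p_y, p_x) ≈ -129.84°.

≈ lat 52°, lon -130°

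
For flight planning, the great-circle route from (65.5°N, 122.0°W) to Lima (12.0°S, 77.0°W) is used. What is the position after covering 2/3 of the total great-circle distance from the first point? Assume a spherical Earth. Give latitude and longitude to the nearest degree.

≈ (15°N, 85°W)

Convert each endpoint to a unit vector on the sphere (x = cos φ cos λ, y = cos φ sin λ, z = sin φ).
The central angle between the endpoints is δ = arccos(p₁·p₂) ≈ 1.473 rad (84.4°).
Interpolate at f = 2/3 with slerp weights a = sin((1−f)δ)/sin δ ≈ 0.474, b = sin(fδ)/sin δ ≈ 0.836.
p = a·p₁ + b·p₂ ≈ (0.080, -0.963, 0.257); φ = arcsin(p_z) ≈ 14.91°, λ = atan2(p_y, p_x) ≈ -85.27°.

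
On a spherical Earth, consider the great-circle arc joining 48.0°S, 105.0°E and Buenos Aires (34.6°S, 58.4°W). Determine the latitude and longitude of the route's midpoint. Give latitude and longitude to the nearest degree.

Convert each endpoint to a unit vector on the sphere (x = cos φ cos λ, y = cos φ sin λ, z = sin φ).
The central angle between the endpoints is δ = arccos(p₁·p₂) ≈ 1.677 rad (96.1°).
Interpolate at f = 1/2 with slerp weights a = sin((1−f)δ)/sin δ ≈ 0.748, b = sin(fδ)/sin δ ≈ 0.748.
p = a·p₁ + b·p₂ ≈ (0.193, -0.041, -0.980); φ = arcsin(p_z) ≈ -78.62°, λ = atan2(p_y, p_x) ≈ -11.98°.

≈ 79°S, 12°W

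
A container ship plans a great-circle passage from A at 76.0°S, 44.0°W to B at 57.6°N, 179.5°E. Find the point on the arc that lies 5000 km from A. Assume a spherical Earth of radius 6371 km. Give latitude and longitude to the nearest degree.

From cos δ = sin φ₁ sin φ₂ + cos φ₁ cos φ₂ cos Δλ, the central angle is δ ≈ 2.722 rad (156.0°). The total great-circle distance is δ·R ≈ 2.722 × 6371 ≈ 17342 km, so the target fraction is f = 5000/17342 ≈ 0.288.
Interpolate at f ≈ 0.288 with slerp weights a = sin((1−f)δ)/sin δ ≈ 2.292, b = sin(fδ)/sin δ ≈ 1.735.
p = a·p₁ + b·p₂ ≈ (-0.531, -0.377, -0.759); φ = arcsin(p_z) ≈ -49.38°, λ = atan2(p_y, p_x) ≈ -144.61°.

≈ 49°S, 145°W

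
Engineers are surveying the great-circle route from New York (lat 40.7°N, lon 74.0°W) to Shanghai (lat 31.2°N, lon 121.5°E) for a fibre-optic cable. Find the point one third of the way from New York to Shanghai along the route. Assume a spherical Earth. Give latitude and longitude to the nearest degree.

≈ lat 73°N, lon 103°W

Write both endpoints as unit vectors p₁, p₂ with components (cos φ cos λ, cos φ sin λ, sin φ).
The central angle between the endpoints is δ = arccos(p₁·p₂) ≈ 1.862 rad (106.7°).
Interpolate at f = 1/3 with slerp weights a = sin((1−f)δ)/sin δ ≈ 0.988, b = sin(fδ)/sin δ ≈ 0.607.
p = a·p₁ + b·p₂ ≈ (-0.065, -0.277, 0.959); φ = arcsin(p_z) ≈ 73.47°, λ = atan2(p_y, p_x) ≈ -103.19°.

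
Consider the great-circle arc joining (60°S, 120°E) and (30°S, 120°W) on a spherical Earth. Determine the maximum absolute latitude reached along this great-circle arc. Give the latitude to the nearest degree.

≈ 67°S

The great circle lies in the plane with unit normal n̂ = (p₁ × p₂)/|p₁ × p₂|.
Here n̂_z ≈ +0.384; the vertex latitude is φ_max = arccos|n̂_z| ≈ 67.4°.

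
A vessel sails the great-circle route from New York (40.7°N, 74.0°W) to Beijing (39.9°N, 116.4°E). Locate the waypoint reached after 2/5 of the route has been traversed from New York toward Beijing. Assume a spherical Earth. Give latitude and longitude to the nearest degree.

≈ 79°N, 101°W

Write both endpoints as unit vectors p₁, p₂ with components (cos φ cos λ, cos φ sin λ, sin φ).
The central angle between the endpoints is δ = arccos(p₁·p₂) ≈ 1.725 rad (98.8°).
Interpolate at f = 2/5 with slerp weights a = sin((1−f)δ)/sin δ ≈ 0.870, b = sin(fδ)/sin δ ≈ 0.644.
p = a·p₁ + b·p₂ ≈ (-0.038, -0.192, 0.981); φ = arcsin(p_z) ≈ 78.74°, λ = atan2(p_y, p_x) ≈ -101.19°.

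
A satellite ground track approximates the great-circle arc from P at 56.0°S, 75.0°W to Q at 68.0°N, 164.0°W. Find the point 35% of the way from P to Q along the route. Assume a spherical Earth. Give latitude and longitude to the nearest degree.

The haversine formula gives a central angle δ ≈ 2.442 rad (139.9°) between the endpoints.
Interpolate at f = 0.35 with slerp weights a = sin((1−f)δ)/sin δ ≈ 1.553, b = sin(fδ)/sin δ ≈ 1.171.
p = a·p₁ + b·p₂ ≈ (-0.197, -0.960, -0.201); φ = arcsin(p_z) ≈ -11.60°, λ = atan2(p_y, p_x) ≈ -101.61°.

≈ 12°S, 102°W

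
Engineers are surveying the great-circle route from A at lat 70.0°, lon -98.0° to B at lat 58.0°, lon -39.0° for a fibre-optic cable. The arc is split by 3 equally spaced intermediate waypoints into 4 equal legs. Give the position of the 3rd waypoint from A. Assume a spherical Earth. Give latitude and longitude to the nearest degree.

≈ lat 63°, lon -49°

The haversine formula gives a central angle δ ≈ 0.473 rad (27.1°) between the endpoints.
Interpolate at f = 3/4 with slerp weights a = sin((1−f)δ)/sin δ ≈ 0.259, b = sin(fδ)/sin δ ≈ 0.762.
p = a·p₁ + b·p₂ ≈ (0.302, -0.342, 0.890); φ = arcsin(p_z) ≈ 62.87°, λ = atan2(p_y, p_x) ≈ -48.58°.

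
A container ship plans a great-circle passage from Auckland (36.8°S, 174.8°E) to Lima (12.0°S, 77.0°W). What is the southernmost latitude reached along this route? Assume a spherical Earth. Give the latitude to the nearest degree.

The great circle lies in the plane with unit normal n̂ = (p₁ × p₂)/|p₁ × p₂|.
Here n̂_z ≈ +0.749; the vertex latitude is φ_max = arccos|n̂_z| ≈ 41.5°.
Check via Clairaut: cos φ_max = |cos φ₁| · sin C = cos(36.8°)·sin(110.6°) ≈ 0.749, again giving ≈ 41.5°.

≈ 41°S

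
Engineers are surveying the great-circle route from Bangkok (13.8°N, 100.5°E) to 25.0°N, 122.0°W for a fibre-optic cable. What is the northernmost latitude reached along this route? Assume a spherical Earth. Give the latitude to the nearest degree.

≈ 45°N

The great circle lies in the plane with unit normal n̂ = (p₁ × p₂)/|p₁ × p₂|.
Here n̂_z ≈ +0.711; the vertex latitude is φ_max = arccos|n̂_z| ≈ 44.7°.
Check via Clairaut: cos φ_max = |cos φ₁| · sin C = cos(13.8°)·sin(47.1°) ≈ 0.711, again giving ≈ 44.7°.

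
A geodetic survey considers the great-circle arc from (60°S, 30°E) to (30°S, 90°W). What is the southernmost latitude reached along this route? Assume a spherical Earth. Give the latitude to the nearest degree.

The great circle lies in the plane with unit normal n̂ = (p₁ × p₂)/|p₁ × p₂|.
Here n̂_z ≈ -0.384; the vertex latitude is φ_max = arccos|n̂_z| ≈ 67.4°.

≈ 67°S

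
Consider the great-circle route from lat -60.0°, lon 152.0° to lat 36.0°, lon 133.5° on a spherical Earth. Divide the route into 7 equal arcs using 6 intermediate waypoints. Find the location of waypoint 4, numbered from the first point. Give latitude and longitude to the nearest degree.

Convert each endpoint to a unit vector on the sphere (x = cos φ cos λ, y = cos φ sin λ, z = sin φ).
The central angle between the endpoints is δ = arccos(p₁·p₂) ≈ 1.697 rad (97.2°).
Interpolate at f = 4/7 with slerp weights a = sin((1−f)δ)/sin δ ≈ 0.670, b = sin(fδ)/sin δ ≈ 0.831.
p = a·p₁ + b·p₂ ≈ (-0.759, 0.645, -0.092); φ = arcsin(p_z) ≈ -5.26°, λ = atan2(p_y, p_x) ≈ 139.63°.

≈ lat -5°, lon 140°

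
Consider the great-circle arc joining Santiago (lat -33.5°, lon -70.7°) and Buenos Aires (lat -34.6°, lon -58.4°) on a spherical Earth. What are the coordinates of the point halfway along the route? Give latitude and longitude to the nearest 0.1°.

Convert each endpoint to a unit vector on the sphere (x = cos φ cos λ, y = cos φ sin λ, z = sin φ).
The central angle between the endpoints is δ = arccos(p₁·p₂) ≈ 0.179 rad (10.2°).
Interpolate at f = 1/2 with slerp weights a = sin((1−f)δ)/sin δ ≈ 0.502, b = sin(fδ)/sin δ ≈ 0.502.
p = a·p₁ + b·p₂ ≈ (0.355, -0.747, -0.562); φ = arcsin(p_z) ≈ -34.20°, λ = atan2(p_y, p_x) ≈ -64.59°.

≈ lat -34.2°, lon -64.6°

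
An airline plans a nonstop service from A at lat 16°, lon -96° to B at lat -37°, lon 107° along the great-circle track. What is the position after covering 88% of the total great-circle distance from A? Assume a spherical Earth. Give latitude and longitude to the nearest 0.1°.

From cos δ = sin φ₁ sin φ₂ + cos φ₁ cos φ₂ cos Δλ, the central angle is δ ≈ 2.631 rad (150.8°).
Interpolate at f = 0.88 with slerp weights a = sin((1−f)δ)/sin δ ≈ 0.636, b = sin(fδ)/sin δ ≈ 1.505.
p = a·p₁ + b·p₂ ≈ (-0.415, 0.542, -0.731); φ = arcsin(p_z) ≈ -46.94°, λ = atan2(p_y, p_x) ≈ 127.47°.

≈ lat -46.9°, lon 127.5°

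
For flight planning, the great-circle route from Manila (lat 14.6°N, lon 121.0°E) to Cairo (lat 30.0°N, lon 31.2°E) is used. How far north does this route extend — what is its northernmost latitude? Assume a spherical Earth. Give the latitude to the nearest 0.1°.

≈ 32.3°N

The great circle lies in the plane with unit normal n̂ = (p₁ × p₂)/|p₁ × p₂|.
Here n̂_z ≈ -0.845; the vertex latitude is φ_max = arccos|n̂_z| ≈ 32.3°.
Check via Clairaut: cos φ_max = |cos φ₁| · sin C = cos(14.6°)·sin(60.8°) ≈ 0.845, again giving ≈ 32.3°.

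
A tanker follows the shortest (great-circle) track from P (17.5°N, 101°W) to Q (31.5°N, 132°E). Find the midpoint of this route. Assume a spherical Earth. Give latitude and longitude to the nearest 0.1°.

Write both endpoints as unit vectors p₁, p₂ with components (cos φ cos λ, cos φ sin λ, sin φ).
The central angle between the endpoints is δ = arccos(p₁·p₂) ≈ 1.909 rad (109.4°).
Interpolate at f = 1/2 with slerp weights a = sin((1−f)δ)/sin δ ≈ 0.865, b = sin(fδ)/sin δ ≈ 0.865.
p = a·p₁ + b·p₂ ≈ (-0.651, -0.262, 0.712); φ = arcsin(p_z) ≈ 45.43°, λ = atan2(p_y, p_x) ≈ -158.10°.

≈ (45.4°N, 158.1°W)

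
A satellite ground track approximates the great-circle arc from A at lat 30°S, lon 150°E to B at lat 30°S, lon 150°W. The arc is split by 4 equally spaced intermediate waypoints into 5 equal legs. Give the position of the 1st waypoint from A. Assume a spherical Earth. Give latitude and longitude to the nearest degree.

Convert each endpoint to a unit vector on the sphere (x = cos φ cos λ, y = cos φ sin λ, z = sin φ).
The central angle between the endpoints is δ = arccos(p₁·p₂) ≈ 0.896 rad (51.3°).
Interpolate at f = 1/5 with slerp weights a = sin((1−f)δ)/sin δ ≈ 0.841, b = sin(fδ)/sin δ ≈ 0.228.
p = a·p₁ + b·p₂ ≈ (-0.802, 0.265, -0.535); φ = arcsin(p_z) ≈ -32.33°, λ = atan2(p_y, p_x) ≈ 161.69°.

≈ lat 32°S, lon 162°E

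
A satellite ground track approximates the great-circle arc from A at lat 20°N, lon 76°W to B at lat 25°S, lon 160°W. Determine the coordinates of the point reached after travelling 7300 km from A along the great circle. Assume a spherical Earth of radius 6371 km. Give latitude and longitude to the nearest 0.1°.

Write both endpoints as unit vectors p₁, p₂ with components (cos φ cos λ, cos φ sin λ, sin φ).
The central angle between the endpoints is δ = arccos(p₁·p₂) ≈ 1.626 rad (93.2°). The total great-circle distance is δ·R ≈ 1.626 × 6371 ≈ 10361 km, so the target fraction is f = 7300/10361 ≈ 0.705.
Interpolate at f ≈ 0.705 with slerp weights a = sin((1−f)δ)/sin δ ≈ 0.463, b = sin(fδ)/sin δ ≈ 0.912.
p = a·p₁ + b·p₂ ≈ (-0.672, -0.705, -0.227); φ = arcsin(p_z) ≈ -13.14°, λ = atan2(p_y, p_x) ≈ -133.62°.

≈ lat 13.1°S, lon 133.6°W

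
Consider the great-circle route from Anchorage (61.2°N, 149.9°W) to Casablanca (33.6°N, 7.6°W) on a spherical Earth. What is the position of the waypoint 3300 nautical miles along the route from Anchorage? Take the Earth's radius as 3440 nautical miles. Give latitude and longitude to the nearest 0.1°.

Write both endpoints as unit vectors p₁, p₂ with components (cos φ cos λ, cos φ sin λ, sin φ).
The central angle between the endpoints is δ = arccos(p₁·p₂) ≈ 1.403 rad (80.4°). The total great-circle distance is δ·R ≈ 1.403 × 3440 ≈ 4825 nmi, so the target fraction is f = 3300/4825 ≈ 0.684.
Interpolate at f ≈ 0.684 with slerp weights a = sin((1−f)δ)/sin δ ≈ 0.435, b = sin(fδ)/sin δ ≈ 0.831.
p = a·p₁ + b·p₂ ≈ (0.504, -0.197, 0.841); φ = arcsin(p_z) ≈ 57.23°, λ = atan2(p_y, p_x) ≈ -21.29°.

≈ (57.2°N, 21.3°W)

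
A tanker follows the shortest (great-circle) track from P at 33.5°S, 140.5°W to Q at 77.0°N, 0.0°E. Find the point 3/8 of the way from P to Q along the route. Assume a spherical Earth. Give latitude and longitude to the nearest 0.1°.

The haversine formula gives a central angle δ ≈ 2.322 rad (133.0°) between the endpoints.
Interpolate at f = 3/8 with slerp weights a = sin((1−f)δ)/sin δ ≈ 1.359, b = sin(fδ)/sin δ ≈ 1.046.
p = a·p₁ + b·p₂ ≈ (-0.639, -0.721, 0.270); φ = arcsin(p_z) ≈ 15.66°, λ = atan2(p_y, p_x) ≈ -131.55°.

≈ 15.7°N, 131.6°W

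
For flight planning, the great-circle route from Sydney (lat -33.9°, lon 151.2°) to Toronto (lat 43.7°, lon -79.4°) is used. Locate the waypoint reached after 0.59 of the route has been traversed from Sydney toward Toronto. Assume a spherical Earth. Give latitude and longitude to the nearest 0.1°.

≈ lat 19.6°, lon -142.6°

Convert each endpoint to a unit vector on the sphere (x = cos φ cos λ, y = cos φ sin λ, z = sin φ).
The central angle between the endpoints is δ = arccos(p₁·p₂) ≈ 2.444 rad (140.0°).
Interpolate at f = 0.59 with slerp weights a = sin((1−f)δ)/sin δ ≈ 1.311, b = sin(fδ)/sin δ ≈ 1.543.
p = a·p₁ + b·p₂ ≈ (-0.748, -0.572, 0.335); φ = arcsin(p_z) ≈ 19.57°, λ = atan2(p_y, p_x) ≈ -142.59°.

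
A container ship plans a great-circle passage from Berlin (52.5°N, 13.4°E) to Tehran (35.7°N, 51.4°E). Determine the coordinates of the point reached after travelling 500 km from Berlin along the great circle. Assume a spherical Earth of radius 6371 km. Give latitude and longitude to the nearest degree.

Write both endpoints as unit vectors p₁, p₂ with components (cos φ cos λ, cos φ sin λ, sin φ).
The central angle between the endpoints is δ = arccos(p₁·p₂) ≈ 0.550 rad (31.5°). The total great-circle distance is δ·R ≈ 0.550 × 6371 ≈ 3504 km, so the target fraction is f = 500/3504 ≈ 0.143.
Interpolate at f ≈ 0.143 with slerp weights a = sin((1−f)δ)/sin δ ≈ 0.869, b = sin(fδ)/sin δ ≈ 0.150.
p = a·p₁ + b·p₂ ≈ (0.591, 0.218, 0.777); φ = arcsin(p_z) ≈ 50.99°, λ = atan2(p_y, p_x) ≈ 20.24°.

≈ (51°N, 20°E)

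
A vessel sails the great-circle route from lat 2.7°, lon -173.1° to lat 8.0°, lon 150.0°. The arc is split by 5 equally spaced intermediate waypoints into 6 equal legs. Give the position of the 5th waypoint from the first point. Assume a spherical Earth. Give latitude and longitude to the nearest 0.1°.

≈ lat 7.3°, lon 156.2°

Write both endpoints as unit vectors p₁, p₂ with components (cos φ cos λ, cos φ sin λ, sin φ).
The central angle between the endpoints is δ = arccos(p₁·p₂) ≈ 0.648 rad (37.1°).
Interpolate at f = 5/6 with slerp weights a = sin((1−f)δ)/sin δ ≈ 0.179, b = sin(fδ)/sin δ ≈ 0.852.
p = a·p₁ + b·p₂ ≈ (-0.908, 0.400, 0.127); φ = arcsin(p_z) ≈ 7.29°, λ = atan2(p_y, p_x) ≈ 156.20°.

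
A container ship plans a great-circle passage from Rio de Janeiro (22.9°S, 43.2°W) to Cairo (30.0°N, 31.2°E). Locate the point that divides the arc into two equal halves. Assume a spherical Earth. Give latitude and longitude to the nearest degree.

The haversine formula gives a central angle δ ≈ 1.551 rad (88.9°) between the endpoints.
Interpolate at f = 1/2 with slerp weights a = sin((1−f)δ)/sin δ ≈ 0.700, b = sin(fδ)/sin δ ≈ 0.700.
p = a·p₁ + b·p₂ ≈ (0.989, -0.127, 0.078); φ = arcsin(p_z) ≈ 4.45°, λ = atan2(p_y, p_x) ≈ -7.34°.

≈ 4°N, 7°W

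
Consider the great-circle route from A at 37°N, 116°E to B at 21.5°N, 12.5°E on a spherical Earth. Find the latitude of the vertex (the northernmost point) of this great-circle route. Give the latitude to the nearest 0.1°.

The great circle lies in the plane with unit normal n̂ = (p₁ × p₂)/|p₁ × p₂|.
Here n̂_z ≈ -0.723; the vertex latitude is φ_max = arccos|n̂_z| ≈ 43.7°.
Check via Clairaut: cos φ_max = |cos φ₁| · sin C = cos(37.0°)·sin(64.9°) ≈ 0.723, again giving ≈ 43.7°.

≈ 43.7°N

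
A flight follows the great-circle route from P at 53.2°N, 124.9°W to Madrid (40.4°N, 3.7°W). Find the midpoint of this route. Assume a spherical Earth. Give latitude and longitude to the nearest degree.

≈ 65°N, 52°W

The haversine formula gives a central angle δ ≈ 1.284 rad (73.6°) between the endpoints.
Interpolate at f = 1/2 with slerp weights a = sin((1−f)δ)/sin δ ≈ 0.624, b = sin(fδ)/sin δ ≈ 0.624.
p = a·p₁ + b·p₂ ≈ (0.260, -0.337, 0.905); φ = arcsin(p_z) ≈ 64.77°, λ = atan2(p_y, p_x) ≈ -52.33°.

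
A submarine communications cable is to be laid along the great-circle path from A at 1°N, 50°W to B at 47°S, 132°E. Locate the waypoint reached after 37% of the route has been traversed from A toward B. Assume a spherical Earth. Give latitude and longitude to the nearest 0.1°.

≈ 48.5°S, 52.2°W

Write both endpoints as unit vectors p₁, p₂ with components (cos φ cos λ, cos φ sin λ, sin φ).
The central angle between the endpoints is δ = arccos(p₁·p₂) ≈ 2.338 rad (134.0°).
Interpolate at f = 0.37 with slerp weights a = sin((1−f)δ)/sin δ ≈ 1.383, b = sin(fδ)/sin δ ≈ 1.058.
p = a·p₁ + b·p₂ ≈ (0.406, -0.523, -0.749); φ = arcsin(p_z) ≈ -48.53°, λ = atan2(p_y, p_x) ≈ -52.18°.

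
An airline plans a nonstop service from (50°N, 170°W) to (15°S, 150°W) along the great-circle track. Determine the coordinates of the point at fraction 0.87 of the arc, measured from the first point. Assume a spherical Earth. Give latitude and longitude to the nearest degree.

Convert each endpoint to a unit vector on the sphere (x = cos φ cos λ, y = cos φ sin λ, z = sin φ).
The central angle between the endpoints is δ = arccos(p₁·p₂) ≈ 1.175 rad (67.3°).
Interpolate at f = 0.87 with slerp weights a = sin((1−f)δ)/sin δ ≈ 0.165, b = sin(fδ)/sin δ ≈ 0.925.
p = a·p₁ + b·p₂ ≈ (-0.878, -0.465, -0.113); φ = arcsin(p_z) ≈ -6.49°, λ = atan2(p_y, p_x) ≈ -152.09°.

≈ (6°S, 152°W)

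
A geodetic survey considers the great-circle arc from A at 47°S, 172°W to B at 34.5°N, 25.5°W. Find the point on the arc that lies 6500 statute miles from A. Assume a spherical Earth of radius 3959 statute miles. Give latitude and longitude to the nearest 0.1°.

Convert each endpoint to a unit vector on the sphere (x = cos φ cos λ, y = cos φ sin λ, z = sin φ).
The central angle between the endpoints is δ = arccos(p₁·p₂) ≈ 2.653 rad (152.0°). The total great-circle distance is δ·R ≈ 2.653 × 3959 ≈ 10503 mi, so the target fraction is f = 6500/10503 ≈ 0.619.
Interpolate at f ≈ 0.619 with slerp weights a = sin((1−f)δ)/sin δ ≈ 1.805, b = sin(fδ)/sin δ ≈ 2.125.
p = a·p₁ + b·p₂ ≈ (0.361, -0.925, -0.117); φ = arcsin(p_z) ≈ -6.70°, λ = atan2(p_y, p_x) ≈ -68.66°.

≈ 6.7°S, 68.7°W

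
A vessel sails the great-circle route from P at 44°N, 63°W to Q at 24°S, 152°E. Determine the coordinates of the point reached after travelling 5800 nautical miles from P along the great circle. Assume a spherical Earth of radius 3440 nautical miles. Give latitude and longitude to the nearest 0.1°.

Write both endpoints as unit vectors p₁, p₂ with components (cos φ cos λ, cos φ sin λ, sin φ).
The central angle between the endpoints is δ = arccos(p₁·p₂) ≈ 2.534 rad (145.2°). The total great-circle distance is δ·R ≈ 2.534 × 3440 ≈ 8716 nmi, so the target fraction is f = 5800/8716 ≈ 0.665.
Interpolate at f ≈ 0.665 with slerp weights a = sin((1−f)δ)/sin δ ≈ 1.313, b = sin(fδ)/sin δ ≈ 1.739.
p = a·p₁ + b·p₂ ≈ (-0.974, -0.095, 0.204); φ = arcsin(p_z) ≈ 11.80°, λ = atan2(p_y, p_x) ≈ -174.41°.

≈ 11.8°N, 174.4°W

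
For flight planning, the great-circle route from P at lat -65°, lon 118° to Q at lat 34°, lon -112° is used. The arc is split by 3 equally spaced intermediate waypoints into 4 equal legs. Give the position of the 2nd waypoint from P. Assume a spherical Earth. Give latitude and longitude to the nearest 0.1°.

Write both endpoints as unit vectors p₁, p₂ with components (cos φ cos λ, cos φ sin λ, sin φ).
The central angle between the endpoints is δ = arccos(p₁·p₂) ≈ 2.392 rad (137.1°).
Interpolate at f = 2/4 with slerp weights a = sin((1−f)δ)/sin δ ≈ 1.366, b = sin(fδ)/sin δ ≈ 1.366.
p = a·p₁ + b·p₂ ≈ (-0.695, -0.540, -0.474); φ = arcsin(p_z) ≈ -28.30°, λ = atan2(p_y, p_x) ≈ -142.15°.

≈ lat -28.3°, lon -142.1°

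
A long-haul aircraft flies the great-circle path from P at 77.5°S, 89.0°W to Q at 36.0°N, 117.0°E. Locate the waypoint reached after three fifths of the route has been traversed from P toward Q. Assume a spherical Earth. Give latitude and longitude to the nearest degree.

Write both endpoints as unit vectors p₁, p₂ with components (cos φ cos λ, cos φ sin λ, sin φ).
The central angle between the endpoints is δ = arccos(p₁·p₂) ≈ 2.391 rad (137.0°).
Interpolate at f = 3/5 with slerp weights a = sin((1−f)δ)/sin δ ≈ 1.198, b = sin(fδ)/sin δ ≈ 1.452.
p = a·p₁ + b·p₂ ≈ (-0.529, 0.788, -0.316); φ = arcsin(p_z) ≈ -18.41°, λ = atan2(p_y, p_x) ≈ 123.88°.

≈ 18°S, 124°E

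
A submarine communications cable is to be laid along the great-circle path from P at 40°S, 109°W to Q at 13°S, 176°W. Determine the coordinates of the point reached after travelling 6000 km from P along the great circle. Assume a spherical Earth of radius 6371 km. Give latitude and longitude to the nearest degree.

Convert each endpoint to a unit vector on the sphere (x = cos φ cos λ, y = cos φ sin λ, z = sin φ).
The central angle between the endpoints is δ = arccos(p₁·p₂) ≈ 1.119 rad (64.1°). The total great-circle distance is δ·R ≈ 1.119 × 6371 ≈ 7132 km, so the target fraction is f = 6000/7132 ≈ 0.841.
Interpolate at f ≈ 0.841 with slerp weights a = sin((1−f)δ)/sin δ ≈ 0.196, b = sin(fδ)/sin δ ≈ 0.899.
p = a·p₁ + b·p₂ ≈ (-0.922, -0.203, -0.328); φ = arcsin(p_z) ≈ -19.17°, λ = atan2(p_y, p_x) ≈ -167.57°.

≈ 19°S, 168°W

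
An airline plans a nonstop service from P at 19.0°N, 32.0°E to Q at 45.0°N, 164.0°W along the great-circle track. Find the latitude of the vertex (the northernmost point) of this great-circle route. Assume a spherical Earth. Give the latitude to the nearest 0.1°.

The great circle lies in the plane with unit normal n̂ = (p₁ × p₂)/|p₁ × p₂|.
Here n̂_z ≈ +0.202; the vertex latitude is φ_max = arccos|n̂_z| ≈ 78.3°.

≈ 78.3°N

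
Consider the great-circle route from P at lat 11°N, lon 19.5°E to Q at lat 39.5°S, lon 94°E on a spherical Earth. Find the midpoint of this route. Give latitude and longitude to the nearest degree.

≈ lat 18°S, lon 52°E

From cos δ = sin φ₁ sin φ₂ + cos φ₁ cos φ₂ cos Δλ, the central angle is δ ≈ 1.490 rad (85.4°).
Interpolate at f = 1/2 with slerp weights a = sin((1−f)δ)/sin δ ≈ 0.680, b = sin(fδ)/sin δ ≈ 0.680.
p = a·p₁ + b·p₂ ≈ (0.593, 0.746, -0.303); φ = arcsin(p_z) ≈ -17.63°, λ = atan2(p_y, p_x) ≈ 51.55°.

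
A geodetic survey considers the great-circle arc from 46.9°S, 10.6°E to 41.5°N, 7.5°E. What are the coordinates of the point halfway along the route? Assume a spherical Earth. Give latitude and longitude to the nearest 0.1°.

≈ 2.7°S, 9.0°E

The haversine formula gives a central angle δ ≈ 1.544 rad (88.4°) between the endpoints.
Interpolate at f = 1/2 with slerp weights a = sin((1−f)δ)/sin δ ≈ 0.698, b = sin(fδ)/sin δ ≈ 0.698.
p = a·p₁ + b·p₂ ≈ (0.987, 0.156, -0.047); φ = arcsin(p_z) ≈ -2.70°, λ = atan2(p_y, p_x) ≈ 8.98°.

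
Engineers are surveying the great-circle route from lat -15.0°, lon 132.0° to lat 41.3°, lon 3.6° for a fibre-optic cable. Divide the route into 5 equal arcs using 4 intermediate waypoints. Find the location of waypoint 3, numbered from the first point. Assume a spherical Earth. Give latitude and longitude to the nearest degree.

≈ lat 34°, lon 70°

From cos δ = sin φ₁ sin φ₂ + cos φ₁ cos φ₂ cos Δλ, the central angle is δ ≈ 2.242 rad (128.4°).
Interpolate at f = 3/5 with slerp weights a = sin((1−f)δ)/sin δ ≈ 0.997, b = sin(fδ)/sin δ ≈ 1.244.
p = a·p₁ + b·p₂ ≈ (0.288, 0.775, 0.563); φ = arcsin(p_z) ≈ 34.26°, λ = atan2(p_y, p_x) ≈ 69.59°.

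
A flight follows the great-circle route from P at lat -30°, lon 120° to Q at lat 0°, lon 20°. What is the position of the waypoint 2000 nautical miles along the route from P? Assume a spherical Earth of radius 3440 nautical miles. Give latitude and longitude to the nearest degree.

Convert each endpoint to a unit vector on the sphere (x = cos φ cos λ, y = cos φ sin λ, z = sin φ).
The central angle between the endpoints is δ = arccos(p₁·p₂) ≈ 1.722 rad (98.6°). The total great-circle distance is δ·R ≈ 1.722 × 3440 ≈ 5923 nmi, so the target fraction is f = 2000/5923 ≈ 0.338.
Interpolate at f ≈ 0.338 with slerp weights a = sin((1−f)δ)/sin δ ≈ 0.919, b = sin(fδ)/sin δ ≈ 0.556.
p = a·p₁ + b·p₂ ≈ (0.124, 0.879, -0.460); φ = arcsin(p_z) ≈ -27.36°, λ = atan2(p_y, p_x) ≈ 81.98°.

≈ lat -27°, lon 82°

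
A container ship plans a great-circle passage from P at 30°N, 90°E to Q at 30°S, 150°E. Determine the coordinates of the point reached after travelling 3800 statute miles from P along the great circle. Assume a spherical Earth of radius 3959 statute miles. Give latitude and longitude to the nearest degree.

≈ 10°S, 129°E

Write both endpoints as unit vectors p₁, p₂ with components (cos φ cos λ, cos φ sin λ, sin φ).
The central angle between the endpoints is δ = arccos(p₁·p₂) ≈ 1.445 rad (82.8°). The total great-circle distance is δ·R ≈ 1.445 × 3959 ≈ 5723 mi, so the target fraction is f = 3800/5723 ≈ 0.664.
Interpolate at f ≈ 0.664 with slerp weights a = sin((1−f)δ)/sin δ ≈ 0.470, b = sin(fδ)/sin δ ≈ 0.826.
p = a·p₁ + b·p₂ ≈ (-0.619, 0.765, -0.178); φ = arcsin(p_z) ≈ -10.23°, λ = atan2(p_y, p_x) ≈ 128.99°.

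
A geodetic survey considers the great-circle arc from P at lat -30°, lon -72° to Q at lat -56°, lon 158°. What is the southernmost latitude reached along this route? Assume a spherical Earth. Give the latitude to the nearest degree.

The great circle lies in the plane with unit normal n̂ = (p₁ × p₂)/|p₁ × p₂|.
Here n̂_z ≈ -0.373; the vertex latitude is φ_max = arccos|n̂_z| ≈ 68.1°.

≈ -68°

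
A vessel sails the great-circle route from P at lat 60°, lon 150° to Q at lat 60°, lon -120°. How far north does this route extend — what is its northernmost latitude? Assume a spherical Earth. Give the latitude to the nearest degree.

≈ 68°

The great circle lies in the plane with unit normal n̂ = (p₁ × p₂)/|p₁ × p₂|.
Here n̂_z ≈ +0.378; the vertex latitude is φ_max = arccos|n̂_z| ≈ 67.8°.
Check via Clairaut: cos φ_max = |cos φ₁| · sin C = cos(60.0°)·sin(49.1°) ≈ 0.378, again giving ≈ 67.8°.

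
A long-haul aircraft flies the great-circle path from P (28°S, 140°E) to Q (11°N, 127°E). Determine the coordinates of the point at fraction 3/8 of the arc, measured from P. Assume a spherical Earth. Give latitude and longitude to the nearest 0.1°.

≈ (13.4°S, 134.7°E)

Convert each endpoint to a unit vector on the sphere (x = cos φ cos λ, y = cos φ sin λ, z = sin φ).
The central angle between the endpoints is δ = arccos(p₁·p₂) ≈ 0.715 rad (41.0°).
Interpolate at f = 3/8 with slerp weights a = sin((1−f)δ)/sin δ ≈ 0.659, b = sin(fδ)/sin δ ≈ 0.404.
p = a·p₁ + b·p₂ ≈ (-0.685, 0.691, -0.232); φ = arcsin(p_z) ≈ -13.44°, λ = atan2(p_y, p_x) ≈ 134.74°.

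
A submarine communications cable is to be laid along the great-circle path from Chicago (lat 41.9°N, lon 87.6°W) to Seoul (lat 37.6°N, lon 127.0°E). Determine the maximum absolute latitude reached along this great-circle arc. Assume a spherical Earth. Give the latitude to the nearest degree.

The great circle lies in the plane with unit normal n̂ = (p₁ × p₂)/|p₁ × p₂|.
Here n̂_z ≈ -0.336; the vertex latitude is φ_max = arccos|n̂_z| ≈ 70.4°.

≈ 70°N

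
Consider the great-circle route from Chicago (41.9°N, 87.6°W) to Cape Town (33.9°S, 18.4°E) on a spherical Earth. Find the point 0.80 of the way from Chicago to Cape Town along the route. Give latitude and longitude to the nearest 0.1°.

≈ 19.1°S, 3.6°W

Convert each endpoint to a unit vector on the sphere (x = cos φ cos λ, y = cos φ sin λ, z = sin φ).
The central angle between the endpoints is δ = arccos(p₁·p₂) ≈ 2.145 rad (122.9°).
Interpolate at f = 0.80 with slerp weights a = sin((1−f)δ)/sin δ ≈ 0.495, b = sin(fδ)/sin δ ≈ 1.178.
p = a·p₁ + b·p₂ ≈ (0.943, -0.060, -0.326); φ = arcsin(p_z) ≈ -19.05°, λ = atan2(p_y, p_x) ≈ -3.61°.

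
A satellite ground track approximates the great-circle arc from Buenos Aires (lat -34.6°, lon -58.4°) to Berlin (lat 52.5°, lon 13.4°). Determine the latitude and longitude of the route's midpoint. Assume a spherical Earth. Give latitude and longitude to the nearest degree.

≈ lat 11°, lon -29°

Write both endpoints as unit vectors p₁, p₂ with components (cos φ cos λ, cos φ sin λ, sin φ).
The central angle between the endpoints is δ = arccos(p₁·p₂) ≈ 1.869 rad (107.1°).
Interpolate at f = 1/2 with slerp weights a = sin((1−f)δ)/sin δ ≈ 0.842, b = sin(fδ)/sin δ ≈ 0.842.
p = a·p₁ + b·p₂ ≈ (0.861, -0.471, 0.190); φ = arcsin(p_z) ≈ 10.94°, λ = atan2(p_y, p_x) ≈ -28.69°.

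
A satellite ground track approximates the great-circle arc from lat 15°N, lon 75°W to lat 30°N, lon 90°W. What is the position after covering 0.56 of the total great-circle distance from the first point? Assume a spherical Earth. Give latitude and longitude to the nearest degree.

≈ lat 24°N, lon 83°W

The haversine formula gives a central angle δ ≈ 0.356 rad (20.4°) between the endpoints.
Interpolate at f = 0.56 with slerp weights a = sin((1−f)δ)/sin δ ≈ 0.448, b = sin(fδ)/sin δ ≈ 0.568.
p = a·p₁ + b·p₂ ≈ (0.112, -0.910, 0.400); φ = arcsin(p_z) ≈ 23.57°, λ = atan2(p_y, p_x) ≈ -82.99°.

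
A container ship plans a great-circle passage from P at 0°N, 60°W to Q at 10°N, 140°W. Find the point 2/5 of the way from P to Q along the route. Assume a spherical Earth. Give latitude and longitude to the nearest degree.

≈ 5°N, 92°W

The haversine formula gives a central angle δ ≈ 1.399 rad (80.2°) between the endpoints.
Interpolate at f = 2/5 with slerp weights a = sin((1−f)δ)/sin δ ≈ 0.755, b = sin(fδ)/sin δ ≈ 0.539.
p = a·p₁ + b·p₂ ≈ (-0.029, -0.995, 0.094); φ = arcsin(p_z) ≈ 5.37°, λ = atan2(p_y, p_x) ≈ -91.66°.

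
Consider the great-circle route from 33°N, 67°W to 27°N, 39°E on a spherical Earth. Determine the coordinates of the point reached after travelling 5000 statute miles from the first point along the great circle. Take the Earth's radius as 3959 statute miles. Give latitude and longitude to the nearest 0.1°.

≈ 35.2°N, 23.9°E

The haversine formula gives a central angle δ ≈ 1.529 rad (87.6°) between the endpoints. The total great-circle distance is δ·R ≈ 1.529 × 3959 ≈ 6055 mi, so the target fraction is f = 5000/6055 ≈ 0.826.
Interpolate at f ≈ 0.826 with slerp weights a = sin((1−f)δ)/sin δ ≈ 0.264, b = sin(fδ)/sin δ ≈ 0.954.
p = a·p₁ + b·p₂ ≈ (0.747, 0.331, 0.577); φ = arcsin(p_z) ≈ 35.21°, λ = atan2(p_y, p_x) ≈ 23.92°.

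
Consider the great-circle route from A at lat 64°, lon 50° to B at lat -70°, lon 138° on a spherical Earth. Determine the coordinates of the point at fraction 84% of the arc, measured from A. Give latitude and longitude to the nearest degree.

≈ lat -51°, lon 107°

Convert each endpoint to a unit vector on the sphere (x = cos φ cos λ, y = cos φ sin λ, z = sin φ).
The central angle between the endpoints is δ = arccos(p₁·p₂) ≈ 2.567 rad (147.1°).
Interpolate at f = 0.84 with slerp weights a = sin((1−f)δ)/sin δ ≈ 0.734, b = sin(fδ)/sin δ ≈ 1.533.
p = a·p₁ + b·p₂ ≈ (-0.183, 0.598, -0.781); φ = arcsin(p_z) ≈ -51.33°, λ = atan2(p_y, p_x) ≈ 107.01°.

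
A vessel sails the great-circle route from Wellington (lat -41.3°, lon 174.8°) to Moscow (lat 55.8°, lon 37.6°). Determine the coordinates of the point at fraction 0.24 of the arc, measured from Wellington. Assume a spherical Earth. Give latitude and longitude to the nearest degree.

≈ lat -14°, lon 148°

Write both endpoints as unit vectors p₁, p₂ with components (cos φ cos λ, cos φ sin λ, sin φ).
The central angle between the endpoints is δ = arccos(p₁·p₂) ≈ 2.598 rad (148.8°).
Interpolate at f = 0.24 with slerp weights a = sin((1−f)δ)/sin δ ≈ 1.777, b = sin(fδ)/sin δ ≈ 1.128.
p = a·p₁ + b·p₂ ≈ (-0.827, 0.508, -0.240); φ = arcsin(p_z) ≈ -13.88°, λ = atan2(p_y, p_x) ≈ 148.45°.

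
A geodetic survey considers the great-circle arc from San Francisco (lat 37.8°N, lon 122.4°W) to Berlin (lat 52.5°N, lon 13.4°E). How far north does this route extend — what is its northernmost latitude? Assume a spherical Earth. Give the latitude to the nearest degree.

≈ 70°N

The great circle lies in the plane with unit normal n̂ = (p₁ × p₂)/|p₁ × p₂|.
Here n̂_z ≈ +0.339; the vertex latitude is φ_max = arccos|n̂_z| ≈ 70.2°.
Check via Clairaut: cos φ_max = |cos φ₁| · sin C = cos(37.8°)·sin(25.4°) ≈ 0.339, again giving ≈ 70.2°.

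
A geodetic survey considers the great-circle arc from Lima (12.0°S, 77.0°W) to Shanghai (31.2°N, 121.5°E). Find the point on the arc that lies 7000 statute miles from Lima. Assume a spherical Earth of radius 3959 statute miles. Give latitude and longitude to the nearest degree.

≈ 52°N, 170°W

From cos δ = sin φ₁ sin φ₂ + cos φ₁ cos φ₂ cos Δλ, the central angle is δ ≈ 2.693 rad (154.3°). The total great-circle distance is δ·R ≈ 2.693 × 3959 ≈ 10662 mi, so the target fraction is f = 7000/10662 ≈ 0.657.
Interpolate at f ≈ 0.657 with slerp weights a = sin((1−f)δ)/sin δ ≈ 1.842, b = sin(fδ)/sin δ ≈ 2.262.
p = a·p₁ + b·p₂ ≈ (-0.606, -0.106, 0.789); φ = arcsin(p_z) ≈ 52.06°, λ = atan2(p_y, p_x) ≈ -170.06°.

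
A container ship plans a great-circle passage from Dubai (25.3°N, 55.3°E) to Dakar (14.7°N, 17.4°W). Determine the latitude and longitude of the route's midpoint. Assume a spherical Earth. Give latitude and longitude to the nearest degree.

≈ 24°N, 18°E

Convert each endpoint to a unit vector on the sphere (x = cos φ cos λ, y = cos φ sin λ, z = sin φ).
The central angle between the endpoints is δ = arccos(p₁·p₂) ≈ 1.193 rad (68.4°).
Interpolate at f = 1/2 with slerp weights a = sin((1−f)δ)/sin δ ≈ 0.604, b = sin(fδ)/sin δ ≈ 0.604.
p = a·p₁ + b·p₂ ≈ (0.869, 0.274, 0.412); φ = arcsin(p_z) ≈ 24.31°, λ = atan2(p_y, p_x) ≈ 17.53°.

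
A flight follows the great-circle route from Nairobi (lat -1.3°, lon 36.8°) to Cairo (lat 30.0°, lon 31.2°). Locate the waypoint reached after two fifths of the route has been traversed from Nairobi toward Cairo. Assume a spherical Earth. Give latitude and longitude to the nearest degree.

≈ lat 11°, lon 35°

Write both endpoints as unit vectors p₁, p₂ with components (cos φ cos λ, cos φ sin λ, sin φ).
The central angle between the endpoints is δ = arccos(p₁·p₂) ≈ 0.554 rad (31.8°).
Interpolate at f = 2/5 with slerp weights a = sin((1−f)δ)/sin δ ≈ 0.620, b = sin(fδ)/sin δ ≈ 0.418.
p = a·p₁ + b·p₂ ≈ (0.806, 0.559, 0.195); φ = arcsin(p_z) ≈ 11.23°, λ = atan2(p_y, p_x) ≈ 34.74°.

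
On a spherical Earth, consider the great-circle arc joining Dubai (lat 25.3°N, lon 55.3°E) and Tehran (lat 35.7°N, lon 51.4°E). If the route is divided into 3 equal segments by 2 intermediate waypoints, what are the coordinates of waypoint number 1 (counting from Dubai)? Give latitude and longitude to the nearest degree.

Write both endpoints as unit vectors p₁, p₂ with components (cos φ cos λ, cos φ sin λ, sin φ).
The central angle between the endpoints is δ = arccos(p₁·p₂) ≈ 0.191 rad (10.9°).
Interpolate at f = 1/3 with slerp weights a = sin((1−f)δ)/sin δ ≈ 0.669, b = sin(fδ)/sin δ ≈ 0.335.
p = a·p₁ + b·p₂ ≈ (0.514, 0.710, 0.481); φ = arcsin(p_z) ≈ 28.78°, λ = atan2(p_y, p_x) ≈ 54.09°.

≈ lat 29°N, lon 54°E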